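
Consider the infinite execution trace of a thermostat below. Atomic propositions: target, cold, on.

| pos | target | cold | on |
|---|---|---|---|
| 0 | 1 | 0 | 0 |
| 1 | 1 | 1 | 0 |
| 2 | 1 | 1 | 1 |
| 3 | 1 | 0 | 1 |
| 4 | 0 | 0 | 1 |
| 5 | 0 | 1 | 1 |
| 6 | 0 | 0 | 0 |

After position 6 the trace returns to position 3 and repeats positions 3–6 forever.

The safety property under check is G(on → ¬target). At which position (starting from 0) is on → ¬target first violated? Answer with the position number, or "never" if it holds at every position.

2

Check on → ¬target at each position in order: 0 ✓, 1 ✓.
At position 2 the labels are {cold, on, target}, so on → ¬target is false there. This is the first violation.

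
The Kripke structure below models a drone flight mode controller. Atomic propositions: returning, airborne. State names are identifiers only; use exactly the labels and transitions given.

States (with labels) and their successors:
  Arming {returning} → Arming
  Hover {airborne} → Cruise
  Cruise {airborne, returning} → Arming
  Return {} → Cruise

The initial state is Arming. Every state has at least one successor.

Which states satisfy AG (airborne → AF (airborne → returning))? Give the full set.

{Arming, Hover, Cruise, Return}

States satisfying airborne → AF (airborne → returning): {Arming, Hover, Cruise, Return}.
States satisfying AG (airborne → AF (airborne → returning)): {Arming, Hover, Cruise, Return}.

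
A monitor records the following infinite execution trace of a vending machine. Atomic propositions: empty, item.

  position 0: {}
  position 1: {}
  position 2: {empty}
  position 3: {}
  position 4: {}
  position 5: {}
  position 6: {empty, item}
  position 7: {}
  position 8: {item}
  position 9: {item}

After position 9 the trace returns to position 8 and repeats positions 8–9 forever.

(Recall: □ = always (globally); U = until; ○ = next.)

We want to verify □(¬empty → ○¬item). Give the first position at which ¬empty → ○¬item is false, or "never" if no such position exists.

5

Check ¬empty → ○¬item at each position in order: 0 ✓, 1 ✓, 2 ✓, 3 ✓, 4 ✓.
At position 5 the labels are {} and the next position 6 has {empty, item}, so ¬empty → ○¬item is false there. This is the first violation.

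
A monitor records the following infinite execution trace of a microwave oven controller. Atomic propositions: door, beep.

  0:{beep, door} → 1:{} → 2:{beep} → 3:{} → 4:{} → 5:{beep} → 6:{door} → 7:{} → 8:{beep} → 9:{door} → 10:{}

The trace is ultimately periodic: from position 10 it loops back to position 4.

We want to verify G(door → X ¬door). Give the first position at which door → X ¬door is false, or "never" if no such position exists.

door → X ¬door holds at every position 0..10, and those are all the positions the trace ever visits, so the invariant G(door → X ¬door) is never violated.

never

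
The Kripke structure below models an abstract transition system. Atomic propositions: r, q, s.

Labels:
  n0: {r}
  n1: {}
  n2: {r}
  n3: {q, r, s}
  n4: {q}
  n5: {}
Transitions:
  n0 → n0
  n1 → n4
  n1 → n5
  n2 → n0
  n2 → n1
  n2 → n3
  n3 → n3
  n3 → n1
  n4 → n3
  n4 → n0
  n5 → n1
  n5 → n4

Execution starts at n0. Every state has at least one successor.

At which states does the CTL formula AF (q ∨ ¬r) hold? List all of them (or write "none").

{n1, n3, n4, n5}

States satisfying q ∨ ¬r: {n1, n3, n4, n5}.
States satisfying AF (q ∨ ¬r): {n1, n3, n4, n5}.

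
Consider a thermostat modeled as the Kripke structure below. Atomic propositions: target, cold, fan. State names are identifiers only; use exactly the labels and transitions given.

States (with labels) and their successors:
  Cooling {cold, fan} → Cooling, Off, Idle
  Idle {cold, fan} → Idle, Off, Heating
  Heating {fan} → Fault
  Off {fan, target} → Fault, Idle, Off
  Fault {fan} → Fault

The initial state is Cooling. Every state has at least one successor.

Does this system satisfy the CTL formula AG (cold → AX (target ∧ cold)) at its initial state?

Does not hold

States satisfying cold → AX (target ∧ cold): {Heating, Off, Fault}.
States satisfying AG (cold → AX (target ∧ cold)): {Heating, Fault}.
Cooling is reachable from Cooling and violates cold → AX (target ∧ cold), so AG fails at Cooling.
Cooling ∉ Sat(AG (cold → AX (target ∧ cold))).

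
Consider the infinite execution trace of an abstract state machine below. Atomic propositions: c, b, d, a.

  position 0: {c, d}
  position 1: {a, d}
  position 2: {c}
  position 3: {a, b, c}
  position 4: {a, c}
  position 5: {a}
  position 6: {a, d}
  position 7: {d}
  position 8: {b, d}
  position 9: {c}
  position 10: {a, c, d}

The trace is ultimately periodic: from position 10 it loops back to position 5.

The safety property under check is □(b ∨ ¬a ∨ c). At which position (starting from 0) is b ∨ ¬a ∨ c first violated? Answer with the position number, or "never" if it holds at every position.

1

Check b ∨ ¬a ∨ c at each position in order: 0 ✓.
At position 1 the labels are {a, d}, so b ∨ ¬a ∨ c is false there. This is the first violation.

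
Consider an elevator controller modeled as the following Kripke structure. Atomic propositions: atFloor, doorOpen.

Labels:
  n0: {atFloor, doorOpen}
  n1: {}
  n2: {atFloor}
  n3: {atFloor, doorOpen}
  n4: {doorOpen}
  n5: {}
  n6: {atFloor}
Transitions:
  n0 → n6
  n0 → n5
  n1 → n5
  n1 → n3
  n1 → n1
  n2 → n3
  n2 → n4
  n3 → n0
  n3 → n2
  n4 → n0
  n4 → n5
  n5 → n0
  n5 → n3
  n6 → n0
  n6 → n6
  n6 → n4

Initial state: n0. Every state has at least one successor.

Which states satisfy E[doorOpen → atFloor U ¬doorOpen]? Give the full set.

States satisfying doorOpen → atFloor: {n0, n1, n2, n3, n5, n6}.
States satisfying ¬doorOpen: {n1, n2, n5, n6}.
States satisfying E[doorOpen → atFloor U ¬doorOpen]: {n0, n1, n2, n3, n5, n6}.

{n0, n1, n2, n3, n5, n6}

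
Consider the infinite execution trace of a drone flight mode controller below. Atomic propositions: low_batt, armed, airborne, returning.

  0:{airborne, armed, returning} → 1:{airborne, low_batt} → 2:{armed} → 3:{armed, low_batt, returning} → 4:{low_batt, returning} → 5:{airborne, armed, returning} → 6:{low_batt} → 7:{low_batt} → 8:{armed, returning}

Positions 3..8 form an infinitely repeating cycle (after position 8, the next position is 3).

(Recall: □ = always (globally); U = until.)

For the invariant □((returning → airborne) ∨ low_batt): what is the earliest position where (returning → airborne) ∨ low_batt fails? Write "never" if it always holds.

Check (returning → airborne) ∨ low_batt at each position in order: 0 ✓, 1 ✓, 2 ✓, 3 ✓, 4 ✓, 5 ✓, 6 ✓, 7 ✓.
At position 8 the labels are {armed, returning}, so (returning → airborne) ∨ low_batt is false there. This is the first violation.

8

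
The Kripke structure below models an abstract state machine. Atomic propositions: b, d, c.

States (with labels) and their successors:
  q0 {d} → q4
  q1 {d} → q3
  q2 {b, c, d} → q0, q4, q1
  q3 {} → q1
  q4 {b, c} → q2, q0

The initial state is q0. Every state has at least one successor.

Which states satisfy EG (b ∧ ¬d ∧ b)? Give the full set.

none

States satisfying b ∧ ¬d ∧ b: {q4}.
States satisfying EG (b ∧ ¬d ∧ b): ∅.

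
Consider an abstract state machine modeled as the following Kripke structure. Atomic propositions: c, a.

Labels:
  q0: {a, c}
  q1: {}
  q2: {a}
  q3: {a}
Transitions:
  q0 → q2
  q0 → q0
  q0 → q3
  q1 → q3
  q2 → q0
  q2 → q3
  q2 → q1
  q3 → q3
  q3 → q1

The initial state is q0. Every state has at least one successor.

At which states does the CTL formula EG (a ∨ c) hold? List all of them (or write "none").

{q0, q2, q3}

States satisfying a ∨ c: {q0, q2, q3}.
States satisfying EG (a ∨ c): {q0, q2, q3}.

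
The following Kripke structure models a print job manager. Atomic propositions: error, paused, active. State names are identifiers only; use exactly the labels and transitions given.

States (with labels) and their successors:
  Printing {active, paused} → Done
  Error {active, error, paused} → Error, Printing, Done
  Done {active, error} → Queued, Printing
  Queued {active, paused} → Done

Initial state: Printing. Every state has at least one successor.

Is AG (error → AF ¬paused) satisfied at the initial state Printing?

States satisfying error → AF ¬paused: {Printing, Done, Queued}.
States satisfying AG (error → AF ¬paused): {Printing, Done, Queued}.
Every state reachable from Printing satisfies error → AF ¬paused.
Printing ∈ Sat(AG (error → AF ¬paused)).

Satisfied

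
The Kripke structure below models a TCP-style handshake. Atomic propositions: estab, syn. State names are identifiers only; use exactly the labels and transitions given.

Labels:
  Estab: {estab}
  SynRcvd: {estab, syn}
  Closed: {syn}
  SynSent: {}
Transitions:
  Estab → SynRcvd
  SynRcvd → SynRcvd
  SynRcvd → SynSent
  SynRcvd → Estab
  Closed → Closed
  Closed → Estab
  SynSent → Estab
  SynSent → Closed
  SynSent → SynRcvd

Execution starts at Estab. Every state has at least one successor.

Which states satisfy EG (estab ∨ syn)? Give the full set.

{Estab, SynRcvd, Closed}

States satisfying estab ∨ syn: {Estab, SynRcvd, Closed}.
States satisfying EG (estab ∨ syn): {Estab, SynRcvd, Closed}.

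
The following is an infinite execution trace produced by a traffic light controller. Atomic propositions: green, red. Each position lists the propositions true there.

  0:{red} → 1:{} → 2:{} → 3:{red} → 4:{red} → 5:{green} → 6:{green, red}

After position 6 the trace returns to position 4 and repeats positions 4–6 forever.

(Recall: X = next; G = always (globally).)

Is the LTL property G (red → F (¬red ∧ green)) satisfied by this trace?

red → F (¬red ∧ green) holds at every position 0..6, and those are all positions ever visited, so G (red → F (¬red ∧ green)) holds.
Positions where red holds: 0, 3, 4, 6.
Check F (¬red ∧ green) at each: 0→ok, 3→ok, 4→ok, 6→ok.

Holds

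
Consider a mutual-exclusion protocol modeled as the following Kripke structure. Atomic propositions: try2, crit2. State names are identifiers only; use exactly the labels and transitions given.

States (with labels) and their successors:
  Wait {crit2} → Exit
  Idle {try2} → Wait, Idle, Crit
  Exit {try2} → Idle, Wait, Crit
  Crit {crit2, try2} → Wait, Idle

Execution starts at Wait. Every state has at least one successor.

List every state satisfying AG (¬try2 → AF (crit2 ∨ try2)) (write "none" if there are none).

{Wait, Idle, Exit, Crit}

States satisfying ¬try2 → AF (crit2 ∨ try2): {Wait, Idle, Exit, Crit}.
States satisfying AG (¬try2 → AF (crit2 ∨ try2)): {Wait, Idle, Exit, Crit}.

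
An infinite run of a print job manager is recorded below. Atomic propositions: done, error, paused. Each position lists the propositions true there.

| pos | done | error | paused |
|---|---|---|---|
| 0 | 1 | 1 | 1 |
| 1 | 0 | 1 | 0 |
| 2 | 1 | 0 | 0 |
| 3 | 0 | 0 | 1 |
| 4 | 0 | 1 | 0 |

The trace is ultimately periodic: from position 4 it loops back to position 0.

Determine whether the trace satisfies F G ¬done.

Does not hold

G ¬done is false at every position 0..4, so it never becomes true and F G ¬done fails.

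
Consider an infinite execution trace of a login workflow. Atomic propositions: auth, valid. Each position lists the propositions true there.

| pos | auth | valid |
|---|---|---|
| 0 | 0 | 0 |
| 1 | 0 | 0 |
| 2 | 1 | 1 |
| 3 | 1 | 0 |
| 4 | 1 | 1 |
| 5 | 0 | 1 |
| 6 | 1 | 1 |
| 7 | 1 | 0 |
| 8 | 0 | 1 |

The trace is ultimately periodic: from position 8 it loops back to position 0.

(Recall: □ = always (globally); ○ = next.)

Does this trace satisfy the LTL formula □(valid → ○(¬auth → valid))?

valid → ○(¬auth → valid) must hold at every position from 0 onward. It fails at position 8, so □(valid → ○(¬auth → valid)) is false.
Positions where valid holds: 2, 4, 5, 6, 8.
Check ○(¬auth → valid) at each: 2→ok, 4→ok, 5→ok, 6→ok, 8→fails.

No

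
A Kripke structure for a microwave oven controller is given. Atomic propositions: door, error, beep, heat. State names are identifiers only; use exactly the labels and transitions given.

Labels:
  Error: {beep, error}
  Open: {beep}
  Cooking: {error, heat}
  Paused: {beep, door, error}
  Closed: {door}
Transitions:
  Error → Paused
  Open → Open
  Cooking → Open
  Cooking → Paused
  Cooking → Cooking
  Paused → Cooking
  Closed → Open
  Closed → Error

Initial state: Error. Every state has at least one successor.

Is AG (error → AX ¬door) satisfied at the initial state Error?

States satisfying error → AX ¬door: {Open, Paused, Closed}.
States satisfying AG (error → AX ¬door): {Open}.
Cooking is reachable from Error and violates error → AX ¬door, so AG fails at Error.
Error ∉ Sat(AG (error → AX ¬door)).

Does not hold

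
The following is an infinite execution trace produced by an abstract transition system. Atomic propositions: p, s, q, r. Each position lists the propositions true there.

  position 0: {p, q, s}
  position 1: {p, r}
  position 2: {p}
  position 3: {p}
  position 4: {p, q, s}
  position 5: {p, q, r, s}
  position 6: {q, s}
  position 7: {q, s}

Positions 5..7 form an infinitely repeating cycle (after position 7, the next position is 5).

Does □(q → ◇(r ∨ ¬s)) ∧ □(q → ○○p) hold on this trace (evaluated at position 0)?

Violated

q → ◇(r ∨ ¬s) holds at every position 0..7, and those are all positions ever visited, so □(q → ◇(r ∨ ¬s)) holds.
Positions where q holds: 0, 4, 5, 6, 7.
Check ◇(r ∨ ¬s) at each: 0→ok, 4→ok, 5→ok, 6→ok, 7→ok.
q → ○○p must hold at every position from 0 onward. It fails at position 4, so □(q → ○○p) is false.
Positions where q holds: 0, 4, 5, 6, 7.
Check ○○p at each: 0→ok, 4→fails, 5→fails, 6→ok, 7→fails.
At position 0: □(q → ◇(r ∨ ¬s)) is true; □(q → ○○p) is false; so □(q → ◇(r ∨ ¬s)) ∧ □(q → ○○p) is false.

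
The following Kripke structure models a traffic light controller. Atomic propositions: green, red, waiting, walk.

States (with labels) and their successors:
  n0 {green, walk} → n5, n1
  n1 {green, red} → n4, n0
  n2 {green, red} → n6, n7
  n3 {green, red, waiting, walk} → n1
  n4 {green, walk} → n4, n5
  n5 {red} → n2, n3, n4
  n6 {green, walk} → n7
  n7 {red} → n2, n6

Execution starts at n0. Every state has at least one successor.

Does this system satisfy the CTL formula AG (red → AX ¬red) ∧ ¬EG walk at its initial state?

Violated

States satisfying red → AX ¬red: {n0, n1, n4, n6}.
States satisfying AG (red → AX ¬red): ∅.
States satisfying walk: {n0, n3, n4, n6}.
States satisfying EG walk: {n4}.
States satisfying ¬EG walk: {n0, n1, n2, n3, n5, n6, n7}.
States satisfying AG (red → AX ¬red) ∧ ¬EG walk: ∅.
n0 ∉ Sat(AG (red → AX ¬red) ∧ ¬EG walk).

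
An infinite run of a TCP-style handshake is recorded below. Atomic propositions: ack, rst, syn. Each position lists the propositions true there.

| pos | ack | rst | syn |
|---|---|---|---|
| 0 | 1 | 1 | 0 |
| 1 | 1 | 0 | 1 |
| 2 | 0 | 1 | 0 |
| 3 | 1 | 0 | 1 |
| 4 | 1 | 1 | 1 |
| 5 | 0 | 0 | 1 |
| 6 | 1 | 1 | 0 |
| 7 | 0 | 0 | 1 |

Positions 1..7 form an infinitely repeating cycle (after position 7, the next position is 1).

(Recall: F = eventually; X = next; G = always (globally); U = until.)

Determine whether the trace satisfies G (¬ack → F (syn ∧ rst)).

¬ack → F (syn ∧ rst) holds at every position 0..7, and those are all positions ever visited, so G (¬ack → F (syn ∧ rst)) holds.
Positions where ¬ack holds: 2, 5, 7.
Check F (syn ∧ rst) at each: 2→ok, 5→ok, 7→ok.

Satisfied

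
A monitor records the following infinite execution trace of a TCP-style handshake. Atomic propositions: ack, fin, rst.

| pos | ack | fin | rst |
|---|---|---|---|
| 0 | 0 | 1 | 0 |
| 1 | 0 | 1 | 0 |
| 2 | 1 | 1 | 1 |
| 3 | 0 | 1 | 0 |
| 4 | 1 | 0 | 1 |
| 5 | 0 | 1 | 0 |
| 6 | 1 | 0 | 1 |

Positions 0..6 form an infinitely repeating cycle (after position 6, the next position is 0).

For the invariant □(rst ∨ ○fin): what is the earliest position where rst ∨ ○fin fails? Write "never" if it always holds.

Check rst ∨ ○fin at each position in order: 0 ✓, 1 ✓, 2 ✓.
At position 3 the labels are {fin} and the next position 4 has {ack, rst}, so rst ∨ ○fin is false there. This is the first violation.

3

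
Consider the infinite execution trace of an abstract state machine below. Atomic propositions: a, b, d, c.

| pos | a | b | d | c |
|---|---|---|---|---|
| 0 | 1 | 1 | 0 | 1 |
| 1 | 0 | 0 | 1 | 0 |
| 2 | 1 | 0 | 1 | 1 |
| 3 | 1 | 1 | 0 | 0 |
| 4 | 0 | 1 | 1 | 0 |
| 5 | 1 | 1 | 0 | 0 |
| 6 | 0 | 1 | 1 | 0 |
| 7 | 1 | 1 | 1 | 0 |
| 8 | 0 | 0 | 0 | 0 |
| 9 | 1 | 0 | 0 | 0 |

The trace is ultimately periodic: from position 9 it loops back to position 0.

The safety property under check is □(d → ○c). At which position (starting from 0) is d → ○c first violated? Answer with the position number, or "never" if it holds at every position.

Check d → ○c at each position in order: 0 ✓, 1 ✓.
At position 2 the labels are {a, c, d} and the next position 3 has {a, b}, so d → ○c is false there. This is the first violation.

2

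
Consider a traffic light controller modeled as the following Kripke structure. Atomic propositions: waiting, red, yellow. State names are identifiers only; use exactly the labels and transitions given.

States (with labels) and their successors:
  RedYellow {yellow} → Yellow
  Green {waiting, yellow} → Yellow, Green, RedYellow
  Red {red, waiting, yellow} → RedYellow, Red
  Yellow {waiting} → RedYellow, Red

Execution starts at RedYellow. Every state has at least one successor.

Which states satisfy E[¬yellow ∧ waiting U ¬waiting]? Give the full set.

{RedYellow, Yellow}

States satisfying ¬yellow ∧ waiting: {Yellow}.
States satisfying ¬waiting: {RedYellow}.
States satisfying E[¬yellow ∧ waiting U ¬waiting]: {RedYellow, Yellow}.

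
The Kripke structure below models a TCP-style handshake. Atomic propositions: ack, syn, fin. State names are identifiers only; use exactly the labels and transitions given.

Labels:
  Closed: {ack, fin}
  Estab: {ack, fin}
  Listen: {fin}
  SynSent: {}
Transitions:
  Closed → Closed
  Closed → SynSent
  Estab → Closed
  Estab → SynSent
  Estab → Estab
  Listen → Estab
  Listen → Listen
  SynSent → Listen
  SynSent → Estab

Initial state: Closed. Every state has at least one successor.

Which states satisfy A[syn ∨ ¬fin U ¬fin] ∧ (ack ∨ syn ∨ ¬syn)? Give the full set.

States satisfying syn ∨ ¬fin: {SynSent}.
States satisfying ¬fin: {SynSent}.
States satisfying A[syn ∨ ¬fin U ¬fin]: {SynSent}.
States satisfying ack ∨ syn: {Closed, Estab}.
States satisfying ¬syn: {Closed, Estab, Listen, SynSent}.
States satisfying ack ∨ syn ∨ ¬syn: {Closed, Estab, Listen, SynSent}.
States satisfying A[syn ∨ ¬fin U ¬fin] ∧ (ack ∨ syn ∨ ¬syn): {SynSent}.

{SynSent}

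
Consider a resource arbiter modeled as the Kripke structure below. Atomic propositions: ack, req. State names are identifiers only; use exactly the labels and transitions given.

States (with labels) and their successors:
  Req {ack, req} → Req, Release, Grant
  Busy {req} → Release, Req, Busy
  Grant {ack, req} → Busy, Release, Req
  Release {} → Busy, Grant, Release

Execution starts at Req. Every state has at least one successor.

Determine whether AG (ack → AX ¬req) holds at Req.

States satisfying ack → AX ¬req: {Busy, Release}.
States satisfying AG (ack → AX ¬req): ∅.
Grant is reachable from Req and violates ack → AX ¬req, so AG fails at Req.
Req ∉ Sat(AG (ack → AX ¬req)).

Does not hold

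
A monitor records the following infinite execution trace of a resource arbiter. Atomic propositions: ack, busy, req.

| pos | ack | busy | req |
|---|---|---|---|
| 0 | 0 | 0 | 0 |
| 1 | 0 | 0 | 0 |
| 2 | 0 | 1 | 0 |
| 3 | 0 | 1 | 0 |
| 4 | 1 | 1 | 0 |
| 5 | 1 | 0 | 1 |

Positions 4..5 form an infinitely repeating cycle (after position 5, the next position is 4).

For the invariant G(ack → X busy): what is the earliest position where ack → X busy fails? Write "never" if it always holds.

4

Check ack → X busy at each position in order: 0 ✓, 1 ✓, 2 ✓, 3 ✓.
At position 4 the labels are {ack, busy} and the next position 5 has {ack, req}, so ack → X busy is false there. This is the first violation.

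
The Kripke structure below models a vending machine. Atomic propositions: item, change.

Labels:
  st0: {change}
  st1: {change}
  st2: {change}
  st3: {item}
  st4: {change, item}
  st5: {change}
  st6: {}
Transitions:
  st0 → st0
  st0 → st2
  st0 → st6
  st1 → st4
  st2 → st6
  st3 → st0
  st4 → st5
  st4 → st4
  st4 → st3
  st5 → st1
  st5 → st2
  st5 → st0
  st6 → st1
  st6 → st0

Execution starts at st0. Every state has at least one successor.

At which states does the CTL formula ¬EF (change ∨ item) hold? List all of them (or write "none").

States satisfying change ∨ item: {st0, st1, st2, st3, st4, st5}.
States satisfying EF (change ∨ item): {st0, st1, st2, st3, st4, st5, st6}.
States satisfying ¬EF (change ∨ item): ∅.

none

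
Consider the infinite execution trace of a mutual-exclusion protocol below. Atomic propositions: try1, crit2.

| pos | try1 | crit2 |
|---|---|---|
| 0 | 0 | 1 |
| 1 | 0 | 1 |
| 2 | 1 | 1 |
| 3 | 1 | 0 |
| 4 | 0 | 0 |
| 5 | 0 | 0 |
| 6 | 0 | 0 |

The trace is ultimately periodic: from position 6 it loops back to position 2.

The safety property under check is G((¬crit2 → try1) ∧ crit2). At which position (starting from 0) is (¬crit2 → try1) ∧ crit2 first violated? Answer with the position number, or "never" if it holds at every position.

3

Check (¬crit2 → try1) ∧ crit2 at each position in order: 0 ✓, 1 ✓, 2 ✓.
At position 3 the labels are {try1}, so (¬crit2 → try1) ∧ crit2 is false there. This is the first violation.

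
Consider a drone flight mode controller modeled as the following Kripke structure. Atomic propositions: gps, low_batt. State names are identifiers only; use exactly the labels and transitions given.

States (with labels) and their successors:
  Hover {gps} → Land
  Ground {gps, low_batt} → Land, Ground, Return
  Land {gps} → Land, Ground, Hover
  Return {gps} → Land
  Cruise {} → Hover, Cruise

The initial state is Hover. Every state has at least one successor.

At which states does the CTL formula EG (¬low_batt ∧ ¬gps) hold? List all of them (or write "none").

States satisfying ¬low_batt ∧ ¬gps: {Cruise}.
States satisfying EG (¬low_batt ∧ ¬gps): {Cruise}.

{Cruise}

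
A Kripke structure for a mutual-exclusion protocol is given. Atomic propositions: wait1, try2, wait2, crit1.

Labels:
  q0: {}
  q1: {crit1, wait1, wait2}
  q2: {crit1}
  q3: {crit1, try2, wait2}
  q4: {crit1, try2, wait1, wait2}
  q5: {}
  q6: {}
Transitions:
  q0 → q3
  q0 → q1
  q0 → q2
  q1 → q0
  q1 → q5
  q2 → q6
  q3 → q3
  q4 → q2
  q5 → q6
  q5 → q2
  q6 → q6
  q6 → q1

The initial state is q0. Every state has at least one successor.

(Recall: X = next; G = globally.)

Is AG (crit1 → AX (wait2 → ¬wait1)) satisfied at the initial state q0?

States satisfying crit1 → AX (wait2 → ¬wait1): {q0, q1, q2, q3, q4, q5, q6}.
States satisfying AG (crit1 → AX (wait2 → ¬wait1)): {q0, q1, q2, q3, q4, q5, q6}.
Every state reachable from q0 satisfies crit1 → AX (wait2 → ¬wait1).
q0 ∈ Sat(AG (crit1 → AX (wait2 → ¬wait1))).

Satisfied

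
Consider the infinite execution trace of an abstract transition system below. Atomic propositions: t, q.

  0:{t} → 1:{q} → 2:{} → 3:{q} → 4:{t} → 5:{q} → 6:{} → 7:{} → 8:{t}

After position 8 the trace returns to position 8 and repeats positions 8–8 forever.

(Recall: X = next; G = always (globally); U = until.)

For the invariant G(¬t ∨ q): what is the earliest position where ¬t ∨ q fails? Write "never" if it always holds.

0

At position 0 the labels are {t}, so ¬t ∨ q is false there. This is the first violation.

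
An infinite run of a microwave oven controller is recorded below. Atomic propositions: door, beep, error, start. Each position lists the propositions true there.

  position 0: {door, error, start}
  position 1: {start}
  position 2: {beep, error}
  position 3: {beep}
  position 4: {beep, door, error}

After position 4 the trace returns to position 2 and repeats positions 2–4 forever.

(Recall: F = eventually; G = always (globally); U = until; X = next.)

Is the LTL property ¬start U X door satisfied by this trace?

Does not hold

Walking from position 0: at position 0, X door has not yet held and ¬start fails, so ¬start U X door is false.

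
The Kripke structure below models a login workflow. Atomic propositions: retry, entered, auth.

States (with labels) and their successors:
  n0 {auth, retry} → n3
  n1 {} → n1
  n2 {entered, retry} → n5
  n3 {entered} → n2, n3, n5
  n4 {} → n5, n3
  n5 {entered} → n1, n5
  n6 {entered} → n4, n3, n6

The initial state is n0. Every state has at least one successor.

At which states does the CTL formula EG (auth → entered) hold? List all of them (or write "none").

States satisfying auth → entered: {n1, n2, n3, n4, n5, n6}.
States satisfying EG (auth → entered): {n1, n2, n3, n4, n5, n6}.

{n1, n2, n3, n4, n5, n6}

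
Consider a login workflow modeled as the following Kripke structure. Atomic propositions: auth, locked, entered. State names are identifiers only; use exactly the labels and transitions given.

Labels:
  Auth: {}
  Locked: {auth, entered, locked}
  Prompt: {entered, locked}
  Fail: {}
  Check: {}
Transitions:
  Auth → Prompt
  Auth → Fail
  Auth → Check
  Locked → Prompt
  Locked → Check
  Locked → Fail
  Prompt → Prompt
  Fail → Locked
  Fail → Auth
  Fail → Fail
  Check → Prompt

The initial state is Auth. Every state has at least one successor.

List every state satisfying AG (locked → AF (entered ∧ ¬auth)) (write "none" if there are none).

{Prompt, Check}

States satisfying locked → AF (entered ∧ ¬auth): {Auth, Prompt, Fail, Check}.
States satisfying AG (locked → AF (entered ∧ ¬auth)): {Prompt, Check}.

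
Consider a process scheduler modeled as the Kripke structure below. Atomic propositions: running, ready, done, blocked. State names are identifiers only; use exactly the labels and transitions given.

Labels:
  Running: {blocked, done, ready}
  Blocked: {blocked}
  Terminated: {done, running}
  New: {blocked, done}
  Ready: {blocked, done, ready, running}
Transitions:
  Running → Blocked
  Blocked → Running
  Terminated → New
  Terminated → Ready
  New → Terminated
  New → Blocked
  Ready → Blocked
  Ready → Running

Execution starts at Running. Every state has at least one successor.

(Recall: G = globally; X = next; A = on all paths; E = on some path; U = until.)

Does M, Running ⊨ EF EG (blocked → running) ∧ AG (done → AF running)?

States satisfying EG (blocked → running): ∅.
States satisfying EF EG (blocked → running): ∅.
States satisfying done → AF running: {Blocked, Terminated, Ready}.
States satisfying AG (done → AF running): ∅.
States satisfying EF EG (blocked → running) ∧ AG (done → AF running): ∅.
Running ∉ Sat(EF EG (blocked → running) ∧ AG (done → AF running)).

Violated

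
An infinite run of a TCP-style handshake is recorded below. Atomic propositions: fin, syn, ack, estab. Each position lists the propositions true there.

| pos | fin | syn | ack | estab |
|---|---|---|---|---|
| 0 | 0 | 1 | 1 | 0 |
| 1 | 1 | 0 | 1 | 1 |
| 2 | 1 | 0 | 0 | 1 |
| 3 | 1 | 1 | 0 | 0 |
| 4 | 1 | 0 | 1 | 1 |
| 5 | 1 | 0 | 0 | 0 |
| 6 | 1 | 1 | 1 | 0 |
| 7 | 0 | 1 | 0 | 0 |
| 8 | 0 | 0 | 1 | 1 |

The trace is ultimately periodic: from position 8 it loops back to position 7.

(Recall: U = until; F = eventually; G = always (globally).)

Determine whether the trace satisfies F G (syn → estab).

No

G (syn → estab) is false at every position 0..8, so it never becomes true and F G (syn → estab) fails.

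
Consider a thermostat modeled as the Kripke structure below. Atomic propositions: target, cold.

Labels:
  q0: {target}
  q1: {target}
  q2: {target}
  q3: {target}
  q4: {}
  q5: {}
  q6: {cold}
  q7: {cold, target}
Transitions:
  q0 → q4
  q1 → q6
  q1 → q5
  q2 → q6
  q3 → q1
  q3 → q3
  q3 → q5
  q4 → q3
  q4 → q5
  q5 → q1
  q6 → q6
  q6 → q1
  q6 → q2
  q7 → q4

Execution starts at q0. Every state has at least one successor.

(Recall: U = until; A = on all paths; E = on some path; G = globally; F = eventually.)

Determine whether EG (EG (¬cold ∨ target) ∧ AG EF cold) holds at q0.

States satisfying EG (¬cold ∨ target) ∧ AG EF cold: {q0, q1, q3, q4, q5, q7}.
States satisfying EG (EG (¬cold ∨ target) ∧ AG EF cold): {q0, q1, q3, q4, q5, q7}.
q0 ∈ Sat(EG (EG (¬cold ∨ target) ∧ AG EF cold)).

Yes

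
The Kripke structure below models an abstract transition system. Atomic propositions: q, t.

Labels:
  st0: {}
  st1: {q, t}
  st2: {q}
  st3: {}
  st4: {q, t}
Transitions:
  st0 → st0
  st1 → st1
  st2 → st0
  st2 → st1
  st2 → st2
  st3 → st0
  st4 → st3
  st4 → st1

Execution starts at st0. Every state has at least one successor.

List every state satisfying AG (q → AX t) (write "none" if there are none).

{st0, st1, st3}

States satisfying q → AX t: {st0, st1, st3}.
States satisfying AG (q → AX t): {st0, st1, st3}.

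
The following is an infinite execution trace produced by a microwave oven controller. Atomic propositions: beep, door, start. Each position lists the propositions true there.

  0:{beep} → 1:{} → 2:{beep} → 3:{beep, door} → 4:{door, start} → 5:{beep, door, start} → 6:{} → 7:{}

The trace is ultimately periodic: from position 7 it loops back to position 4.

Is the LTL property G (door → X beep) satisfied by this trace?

door → X beep must hold at every position from 0 onward. It fails at position 3, so G (door → X beep) is false.
Positions where door holds: 3, 4, 5.
Check X beep at each: 3→fails, 4→ok, 5→fails.

Violated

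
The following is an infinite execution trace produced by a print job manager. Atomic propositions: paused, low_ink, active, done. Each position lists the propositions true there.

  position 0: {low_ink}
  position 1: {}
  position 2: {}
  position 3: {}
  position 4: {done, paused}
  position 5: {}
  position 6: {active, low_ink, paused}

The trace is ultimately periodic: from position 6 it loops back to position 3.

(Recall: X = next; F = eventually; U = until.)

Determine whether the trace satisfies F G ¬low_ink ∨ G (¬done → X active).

G ¬low_ink is false at every position 0..6, so it never becomes true and F G ¬low_ink fails.
¬done → X active must hold at every position from 0 onward. It fails at position 0, so G (¬done → X active) is false.
Positions where ¬done holds: 0, 1, 2, 3, 5, 6.
Check X active at each: 0→fails, 1→fails, 2→fails, 3→fails, 5→ok, 6→fails.
At position 0: F G ¬low_ink is false; G (¬done → X active) is false; so F G ¬low_ink ∨ G (¬done → X active) is false.

Violated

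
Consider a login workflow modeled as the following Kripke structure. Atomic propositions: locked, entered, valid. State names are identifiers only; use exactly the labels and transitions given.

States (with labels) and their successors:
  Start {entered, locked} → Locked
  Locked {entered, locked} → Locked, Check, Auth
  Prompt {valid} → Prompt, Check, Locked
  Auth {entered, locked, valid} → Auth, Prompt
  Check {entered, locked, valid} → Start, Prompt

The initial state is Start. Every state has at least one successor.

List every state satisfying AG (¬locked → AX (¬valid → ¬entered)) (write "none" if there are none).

none

States satisfying ¬locked → AX (¬valid → ¬entered): {Start, Locked, Auth, Check}.
States satisfying AG (¬locked → AX (¬valid → ¬entered)): ∅.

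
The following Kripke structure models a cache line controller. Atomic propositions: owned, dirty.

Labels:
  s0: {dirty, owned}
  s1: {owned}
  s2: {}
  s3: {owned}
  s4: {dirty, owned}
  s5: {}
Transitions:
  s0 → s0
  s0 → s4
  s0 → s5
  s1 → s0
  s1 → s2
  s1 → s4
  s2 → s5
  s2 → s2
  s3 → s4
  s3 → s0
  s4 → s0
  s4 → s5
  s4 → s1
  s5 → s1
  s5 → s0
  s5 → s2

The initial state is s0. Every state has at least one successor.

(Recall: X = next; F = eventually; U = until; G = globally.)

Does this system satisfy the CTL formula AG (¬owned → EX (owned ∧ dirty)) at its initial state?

Violated

States satisfying ¬owned → EX (owned ∧ dirty): {s0, s1, s3, s4, s5}.
States satisfying AG (¬owned → EX (owned ∧ dirty)): ∅.
s2 is reachable from s0 and violates ¬owned → EX (owned ∧ dirty), so AG fails at s0.
s0 ∉ Sat(AG (¬owned → EX (owned ∧ dirty))).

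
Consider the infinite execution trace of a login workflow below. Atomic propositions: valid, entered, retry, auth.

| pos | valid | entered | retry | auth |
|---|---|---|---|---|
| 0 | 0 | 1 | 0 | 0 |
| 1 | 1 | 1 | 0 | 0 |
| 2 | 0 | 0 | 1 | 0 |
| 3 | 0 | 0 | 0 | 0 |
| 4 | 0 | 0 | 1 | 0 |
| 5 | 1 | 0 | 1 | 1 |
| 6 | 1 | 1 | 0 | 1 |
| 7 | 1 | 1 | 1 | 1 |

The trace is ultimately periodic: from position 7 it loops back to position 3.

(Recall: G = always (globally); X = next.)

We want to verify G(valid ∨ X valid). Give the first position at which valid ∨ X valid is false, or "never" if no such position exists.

Check valid ∨ X valid at each position in order: 0 ✓, 1 ✓.
At position 2 the labels are {retry} and the next position 3 has {}, so valid ∨ X valid is false there. This is the first violation.

2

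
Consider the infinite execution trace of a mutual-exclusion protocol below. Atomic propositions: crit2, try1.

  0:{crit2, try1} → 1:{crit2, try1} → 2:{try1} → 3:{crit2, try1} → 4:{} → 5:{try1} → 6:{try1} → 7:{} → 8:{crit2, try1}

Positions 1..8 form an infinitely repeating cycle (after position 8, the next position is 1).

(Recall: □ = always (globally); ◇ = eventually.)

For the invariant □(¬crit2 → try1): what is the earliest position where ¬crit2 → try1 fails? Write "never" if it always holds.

4

Check ¬crit2 → try1 at each position in order: 0 ✓, 1 ✓, 2 ✓, 3 ✓.
At position 4 the labels are {}, so ¬crit2 → try1 is false there. This is the first violation.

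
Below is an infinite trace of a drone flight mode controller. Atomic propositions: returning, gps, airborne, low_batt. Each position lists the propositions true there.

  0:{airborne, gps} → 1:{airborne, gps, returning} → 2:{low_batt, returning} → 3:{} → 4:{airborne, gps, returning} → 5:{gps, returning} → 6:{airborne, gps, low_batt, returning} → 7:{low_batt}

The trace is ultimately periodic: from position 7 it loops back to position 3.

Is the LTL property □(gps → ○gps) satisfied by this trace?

gps → ○gps must hold at every position from 0 onward. It fails at position 1, so □(gps → ○gps) is false.
Positions where gps holds: 0, 1, 4, 5, 6.
Check ○gps at each: 0→ok, 1→fails, 4→ok, 5→ok, 6→fails.

Does not hold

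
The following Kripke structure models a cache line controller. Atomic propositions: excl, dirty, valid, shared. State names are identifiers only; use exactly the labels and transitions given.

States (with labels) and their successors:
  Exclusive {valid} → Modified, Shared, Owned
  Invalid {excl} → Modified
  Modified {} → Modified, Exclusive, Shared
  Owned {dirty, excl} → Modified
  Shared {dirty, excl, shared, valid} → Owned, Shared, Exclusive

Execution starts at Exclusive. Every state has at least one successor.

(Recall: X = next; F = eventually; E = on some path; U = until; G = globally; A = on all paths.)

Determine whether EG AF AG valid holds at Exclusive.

States satisfying AF AG valid: ∅.
States satisfying EG AF AG valid: ∅.
No suitable path/successor from Exclusive witnesses the formula.
Exclusive ∉ Sat(EG AF AG valid).

Violated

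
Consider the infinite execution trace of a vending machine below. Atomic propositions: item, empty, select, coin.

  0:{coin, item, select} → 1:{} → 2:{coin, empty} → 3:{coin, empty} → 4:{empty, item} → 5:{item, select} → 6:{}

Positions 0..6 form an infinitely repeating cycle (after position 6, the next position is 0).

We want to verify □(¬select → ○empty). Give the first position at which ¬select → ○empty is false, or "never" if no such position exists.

4

Check ¬select → ○empty at each position in order: 0 ✓, 1 ✓, 2 ✓, 3 ✓.
At position 4 the labels are {empty, item} and the next position 5 has {item, select}, so ¬select → ○empty is false there. This is the first violation.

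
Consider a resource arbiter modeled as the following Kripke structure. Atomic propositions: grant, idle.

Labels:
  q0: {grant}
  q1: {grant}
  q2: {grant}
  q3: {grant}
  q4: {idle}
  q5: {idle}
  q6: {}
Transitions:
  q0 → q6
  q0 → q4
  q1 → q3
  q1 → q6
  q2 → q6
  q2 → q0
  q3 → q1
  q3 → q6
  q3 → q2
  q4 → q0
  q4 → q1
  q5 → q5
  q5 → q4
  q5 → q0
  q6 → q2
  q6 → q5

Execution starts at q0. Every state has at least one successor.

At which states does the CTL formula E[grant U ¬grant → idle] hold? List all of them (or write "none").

{q0, q1, q2, q3, q4, q5}

States satisfying grant: {q0, q1, q2, q3}.
States satisfying ¬grant → idle: {q0, q1, q2, q3, q4, q5}.
States satisfying E[grant U ¬grant → idle]: {q0, q1, q2, q3, q4, q5}.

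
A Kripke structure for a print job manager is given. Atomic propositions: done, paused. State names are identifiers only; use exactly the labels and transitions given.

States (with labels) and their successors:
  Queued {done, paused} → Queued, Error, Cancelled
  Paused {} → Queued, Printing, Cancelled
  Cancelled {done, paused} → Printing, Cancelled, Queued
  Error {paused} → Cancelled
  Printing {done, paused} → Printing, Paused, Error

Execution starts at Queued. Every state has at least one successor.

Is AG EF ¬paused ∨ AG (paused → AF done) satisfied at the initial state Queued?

Yes

States satisfying EF ¬paused: {Queued, Paused, Cancelled, Error, Printing}.
States satisfying AG EF ¬paused: {Queued, Paused, Cancelled, Error, Printing}.
States satisfying paused → AF done: {Queued, Paused, Cancelled, Error, Printing}.
States satisfying AG (paused → AF done): {Queued, Paused, Cancelled, Error, Printing}.
States satisfying AG EF ¬paused ∨ AG (paused → AF done): {Queued, Paused, Cancelled, Error, Printing}.
Queued ∈ Sat(AG EF ¬paused ∨ AG (paused → AF done)).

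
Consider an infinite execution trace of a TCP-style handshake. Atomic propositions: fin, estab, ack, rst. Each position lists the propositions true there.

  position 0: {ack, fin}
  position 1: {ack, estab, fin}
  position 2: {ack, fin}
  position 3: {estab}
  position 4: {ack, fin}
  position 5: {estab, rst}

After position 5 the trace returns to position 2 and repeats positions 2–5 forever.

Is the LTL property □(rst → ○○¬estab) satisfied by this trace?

rst → ○○¬estab must hold at every position from 0 onward. It fails at position 5, so □(rst → ○○¬estab) is false.
Positions where rst holds: 5.
Check ○○¬estab at each: 5→fails.

Does not hold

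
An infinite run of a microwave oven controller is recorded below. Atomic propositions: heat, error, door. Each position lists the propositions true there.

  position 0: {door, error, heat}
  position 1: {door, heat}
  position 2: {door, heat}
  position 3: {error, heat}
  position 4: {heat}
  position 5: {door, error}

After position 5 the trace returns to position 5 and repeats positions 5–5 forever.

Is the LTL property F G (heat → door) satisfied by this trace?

G (heat → door) holds at position 5, which is reachable from 0, so F G (heat → door) holds.

Holds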